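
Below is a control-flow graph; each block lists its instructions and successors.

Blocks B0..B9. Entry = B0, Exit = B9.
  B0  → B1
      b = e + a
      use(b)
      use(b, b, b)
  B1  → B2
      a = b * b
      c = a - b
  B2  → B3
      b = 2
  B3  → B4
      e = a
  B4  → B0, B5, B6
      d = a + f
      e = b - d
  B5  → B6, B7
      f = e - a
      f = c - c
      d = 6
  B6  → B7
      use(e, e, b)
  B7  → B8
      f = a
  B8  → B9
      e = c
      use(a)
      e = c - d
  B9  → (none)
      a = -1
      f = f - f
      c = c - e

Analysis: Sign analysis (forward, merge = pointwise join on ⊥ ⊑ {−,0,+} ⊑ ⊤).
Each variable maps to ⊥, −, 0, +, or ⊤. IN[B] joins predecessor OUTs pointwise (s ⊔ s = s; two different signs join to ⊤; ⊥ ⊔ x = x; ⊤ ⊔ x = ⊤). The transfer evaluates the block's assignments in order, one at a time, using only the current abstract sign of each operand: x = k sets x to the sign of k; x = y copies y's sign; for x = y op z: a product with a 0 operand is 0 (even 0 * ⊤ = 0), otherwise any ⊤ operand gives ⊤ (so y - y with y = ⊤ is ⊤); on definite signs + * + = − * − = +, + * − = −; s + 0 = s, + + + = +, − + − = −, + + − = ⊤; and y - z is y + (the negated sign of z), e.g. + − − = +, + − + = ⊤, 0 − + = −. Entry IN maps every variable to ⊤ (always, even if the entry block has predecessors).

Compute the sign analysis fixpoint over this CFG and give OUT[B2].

Answer: {a: ⊤, b: +, c: ⊤, d: ⊤, e: ⊤, f: ⊤}

Derivation:
Fixpoint table:
  B0:   IN=(all ⊤)   OUT=(all ⊤)
  B1:   IN=(all ⊤)   OUT=(all ⊤)
  B2:   IN=(all ⊤)   OUT={b:+; rest ⊤}
  B3:   IN={b:+; rest ⊤}   OUT={b:+; rest ⊤}
  B4:   IN={b:+; rest ⊤}   OUT={b:+; rest ⊤}
  B5:   IN={b:+; rest ⊤}   OUT={b:+, d:+; rest ⊤}
  B6:   IN={b:+; rest ⊤}   OUT={b:+; rest ⊤}
  B7:   IN={b:+; rest ⊤}   OUT={b:+; rest ⊤}
  B8:   IN={b:+; rest ⊤}   OUT={b:+; rest ⊤}
  B9:   IN={b:+; rest ⊤}   OUT={a:-, b:+; rest ⊤}

Merge at B2: IN[B2] = OUT[B1] = {a: ⊤, b: ⊤, c: ⊤, d: ⊤, e: ⊤, f: ⊤}
Applying B2's transfer function to that IN value gives OUT[B2] (row B2 above).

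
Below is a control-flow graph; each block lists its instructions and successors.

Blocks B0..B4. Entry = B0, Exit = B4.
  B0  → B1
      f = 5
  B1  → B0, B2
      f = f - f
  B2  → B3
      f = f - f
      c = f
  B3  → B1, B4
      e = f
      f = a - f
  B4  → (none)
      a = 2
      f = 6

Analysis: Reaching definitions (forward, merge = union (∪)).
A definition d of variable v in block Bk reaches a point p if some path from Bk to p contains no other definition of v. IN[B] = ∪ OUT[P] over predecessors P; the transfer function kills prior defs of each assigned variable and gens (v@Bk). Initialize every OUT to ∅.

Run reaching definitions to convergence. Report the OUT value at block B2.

Answer: {c@B2, e@B3, f@B2}

Working:
Converged values:
  B0:   IN={c@B2, e@B3, f@B1}   OUT={c@B2, e@B3, f@B0}
  B1:   IN={c@B2, e@B3, f@B0, f@B3}   OUT={c@B2, e@B3, f@B1}
  B2:   IN={c@B2, e@B3, f@B1}   OUT={c@B2, e@B3, f@B2}
  B3:   IN={c@B2, e@B3, f@B2}   OUT={c@B2, e@B3, f@B3}
  B4:   IN={c@B2, e@B3, f@B3}   OUT={a@B4, c@B2, e@B3, f@B4}

Merge at B2: IN[B2] = OUT[B1] = {c@B2, e@B3, f@B1}
Applying B2's transfer function to that IN value gives OUT[B2] (row B2 above).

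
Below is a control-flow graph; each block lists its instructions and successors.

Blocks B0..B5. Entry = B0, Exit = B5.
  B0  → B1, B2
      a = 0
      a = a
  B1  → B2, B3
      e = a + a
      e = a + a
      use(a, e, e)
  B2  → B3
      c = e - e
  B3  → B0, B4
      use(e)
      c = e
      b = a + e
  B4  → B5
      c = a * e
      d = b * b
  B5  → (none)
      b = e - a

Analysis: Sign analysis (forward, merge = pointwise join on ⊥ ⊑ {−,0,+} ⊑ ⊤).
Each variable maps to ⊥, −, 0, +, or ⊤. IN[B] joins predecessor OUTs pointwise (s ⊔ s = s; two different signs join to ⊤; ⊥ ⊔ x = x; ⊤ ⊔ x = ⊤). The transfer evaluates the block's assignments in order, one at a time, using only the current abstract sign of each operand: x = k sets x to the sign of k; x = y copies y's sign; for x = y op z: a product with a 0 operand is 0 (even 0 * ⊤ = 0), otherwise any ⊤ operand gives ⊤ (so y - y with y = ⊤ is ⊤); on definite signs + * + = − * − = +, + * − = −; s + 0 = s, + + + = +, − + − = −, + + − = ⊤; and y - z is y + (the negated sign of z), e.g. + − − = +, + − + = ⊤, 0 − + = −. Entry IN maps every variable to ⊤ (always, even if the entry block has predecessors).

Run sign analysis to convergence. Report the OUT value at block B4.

Fixpoint table:
  B0:   IN=(all ⊤)   OUT={a:0; rest ⊤}
  B1:   IN={a:0; rest ⊤}   OUT={a:0, e:0; rest ⊤}
  B2:   IN={a:0; rest ⊤}   OUT={a:0; rest ⊤}
  B3:   IN={a:0; rest ⊤}   OUT={a:0; rest ⊤}
  B4:   IN={a:0; rest ⊤}   OUT={a:0, c:0; rest ⊤}
  B5:   IN={a:0, c:0; rest ⊤}   OUT={a:0, c:0; rest ⊤}

Merge at B4: IN[B4] = OUT[B3] = {a: 0, b: ⊤, c: ⊤, d: ⊤, e: ⊤, f: ⊤}
Applying B4's transfer function to that IN value gives OUT[B4] (row B4 above).

Answer: {a: 0, b: ⊤, c: 0, d: ⊤, e: ⊤, f: ⊤}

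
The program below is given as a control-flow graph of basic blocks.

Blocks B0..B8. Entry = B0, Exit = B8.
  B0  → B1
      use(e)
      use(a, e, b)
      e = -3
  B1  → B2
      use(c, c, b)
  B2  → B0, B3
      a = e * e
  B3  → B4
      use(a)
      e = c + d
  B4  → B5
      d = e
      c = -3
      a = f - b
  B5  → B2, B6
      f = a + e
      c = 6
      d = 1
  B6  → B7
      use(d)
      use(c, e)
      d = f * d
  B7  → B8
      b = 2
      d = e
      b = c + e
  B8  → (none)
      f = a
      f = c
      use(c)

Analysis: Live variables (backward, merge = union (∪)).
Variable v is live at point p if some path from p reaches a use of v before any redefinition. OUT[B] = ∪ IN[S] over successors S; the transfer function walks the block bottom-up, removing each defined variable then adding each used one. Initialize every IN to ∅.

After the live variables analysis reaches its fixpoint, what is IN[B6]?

Converged values:
  B0: | IN={a, b, c, d, e, f} | OUT={b, c, d, e, f}
  B1: | IN={b, c, d, e, f} | OUT={b, c, d, e, f}
  B2: | IN={b, c, d, e, f} | OUT={a, b, c, d, e, f}
  B3: | IN={a, b, c, d, f} | OUT={b, e, f}
  B4: | IN={b, e, f} | OUT={a, b, e}
  B5: | IN={a, b, e} | OUT={a, b, c, d, e, f}
  B6: | IN={a, c, d, e, f} | OUT={a, c, e}
  B7: | IN={a, c, e} | OUT={a, c}
  B8: | IN={a, c} | OUT={}

Merge at B6: OUT[B6] = IN[B7] = {a, c, e}
Applying B6's transfer function to that OUT value gives IN[B6] (row B6 above).

Answer: {a, c, d, e, f}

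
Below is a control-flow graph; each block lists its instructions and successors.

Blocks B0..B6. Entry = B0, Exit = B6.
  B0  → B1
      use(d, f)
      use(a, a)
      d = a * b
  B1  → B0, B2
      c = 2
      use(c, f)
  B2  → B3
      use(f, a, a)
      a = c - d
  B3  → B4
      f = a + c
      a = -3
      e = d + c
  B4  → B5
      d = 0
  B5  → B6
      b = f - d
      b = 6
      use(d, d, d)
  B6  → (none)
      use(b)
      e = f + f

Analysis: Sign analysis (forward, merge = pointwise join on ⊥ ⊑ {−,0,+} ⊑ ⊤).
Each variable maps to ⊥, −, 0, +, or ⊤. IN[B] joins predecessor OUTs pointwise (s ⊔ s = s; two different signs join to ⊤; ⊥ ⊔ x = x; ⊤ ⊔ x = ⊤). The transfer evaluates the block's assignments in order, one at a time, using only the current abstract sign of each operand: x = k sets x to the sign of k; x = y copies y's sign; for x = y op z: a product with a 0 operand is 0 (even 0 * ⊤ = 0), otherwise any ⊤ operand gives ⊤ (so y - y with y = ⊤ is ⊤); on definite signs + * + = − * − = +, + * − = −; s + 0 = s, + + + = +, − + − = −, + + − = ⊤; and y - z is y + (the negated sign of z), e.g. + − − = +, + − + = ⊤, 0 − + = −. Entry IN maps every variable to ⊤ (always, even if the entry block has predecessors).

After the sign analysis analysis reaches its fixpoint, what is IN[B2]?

Answer: {a: ⊤, b: ⊤, c: +, d: ⊤, e: ⊤, f: ⊤}

Derivation:
Per-block solution:
  B0:   IN=(all ⊤)   OUT=(all ⊤)
  B1:   IN=(all ⊤)   OUT={c:+; rest ⊤}
  B2:   IN={c:+; rest ⊤}   OUT={c:+; rest ⊤}
  B3:   IN={c:+; rest ⊤}   OUT={a:-, c:+; rest ⊤}
  B4:   IN={a:-, c:+; rest ⊤}   OUT={a:-, c:+, d:0; rest ⊤}
  B5:   IN={a:-, c:+, d:0; rest ⊤}   OUT={a:-, b:+, c:+, d:0; rest ⊤}
  B6:   IN={a:-, b:+, c:+, d:0; rest ⊤}   OUT={a:-, b:+, c:+, d:0; rest ⊤}

Merge at B2: IN[B2] = OUT[B1] = {a: ⊤, b: ⊤, c: +, d: ⊤, e: ⊤, f: ⊤}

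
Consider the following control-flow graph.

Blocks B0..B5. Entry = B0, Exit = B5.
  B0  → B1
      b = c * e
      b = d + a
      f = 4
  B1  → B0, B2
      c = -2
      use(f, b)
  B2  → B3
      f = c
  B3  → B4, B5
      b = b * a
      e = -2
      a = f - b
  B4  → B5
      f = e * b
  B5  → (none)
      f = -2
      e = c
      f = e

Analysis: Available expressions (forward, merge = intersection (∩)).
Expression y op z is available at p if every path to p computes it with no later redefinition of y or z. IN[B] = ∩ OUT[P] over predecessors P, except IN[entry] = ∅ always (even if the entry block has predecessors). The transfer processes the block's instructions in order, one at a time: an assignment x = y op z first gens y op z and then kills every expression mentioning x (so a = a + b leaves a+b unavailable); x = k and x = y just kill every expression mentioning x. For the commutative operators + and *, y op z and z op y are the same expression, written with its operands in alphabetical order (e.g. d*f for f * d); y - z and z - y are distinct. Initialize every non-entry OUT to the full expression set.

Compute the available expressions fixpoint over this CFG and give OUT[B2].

Answer: {a+d}

Working:
Converged values:
  B0:  IN={}  OUT={a+d, c*e}
  B1:  IN={a+d, c*e}  OUT={a+d}
  B2:  IN={a+d}  OUT={a+d}
  B3:  IN={a+d}  OUT={f-b}
  B4:  IN={f-b}  OUT={b*e}
  B5:  IN={}  OUT={}

Merge at B2: IN[B2] = OUT[B1] = {a+d}
Applying B2's transfer function to that IN value gives OUT[B2] (row B2 above).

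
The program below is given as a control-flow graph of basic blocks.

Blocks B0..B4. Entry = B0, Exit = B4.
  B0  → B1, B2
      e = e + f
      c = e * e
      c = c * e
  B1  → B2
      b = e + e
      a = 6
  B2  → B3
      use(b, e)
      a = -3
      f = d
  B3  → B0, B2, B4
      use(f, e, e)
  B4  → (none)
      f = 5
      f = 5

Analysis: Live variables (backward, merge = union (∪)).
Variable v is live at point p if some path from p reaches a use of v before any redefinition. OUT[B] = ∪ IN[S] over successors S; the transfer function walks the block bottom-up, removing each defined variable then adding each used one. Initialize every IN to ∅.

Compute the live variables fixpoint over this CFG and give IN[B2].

Per-block solution:
  B0:  IN={b, d, e, f}  OUT={b, d, e}
  B1:  IN={d, e}  OUT={b, d, e}
  B2:  IN={b, d, e}  OUT={b, d, e, f}
  B3:  IN={b, d, e, f}  OUT={b, d, e, f}
  B4:  IN={}  OUT={}

Merge at B2: OUT[B2] = IN[B3] = {b, d, e, f}
Applying B2's transfer function to that OUT value gives IN[B2] (row B2 above).

Answer: {b, d, e}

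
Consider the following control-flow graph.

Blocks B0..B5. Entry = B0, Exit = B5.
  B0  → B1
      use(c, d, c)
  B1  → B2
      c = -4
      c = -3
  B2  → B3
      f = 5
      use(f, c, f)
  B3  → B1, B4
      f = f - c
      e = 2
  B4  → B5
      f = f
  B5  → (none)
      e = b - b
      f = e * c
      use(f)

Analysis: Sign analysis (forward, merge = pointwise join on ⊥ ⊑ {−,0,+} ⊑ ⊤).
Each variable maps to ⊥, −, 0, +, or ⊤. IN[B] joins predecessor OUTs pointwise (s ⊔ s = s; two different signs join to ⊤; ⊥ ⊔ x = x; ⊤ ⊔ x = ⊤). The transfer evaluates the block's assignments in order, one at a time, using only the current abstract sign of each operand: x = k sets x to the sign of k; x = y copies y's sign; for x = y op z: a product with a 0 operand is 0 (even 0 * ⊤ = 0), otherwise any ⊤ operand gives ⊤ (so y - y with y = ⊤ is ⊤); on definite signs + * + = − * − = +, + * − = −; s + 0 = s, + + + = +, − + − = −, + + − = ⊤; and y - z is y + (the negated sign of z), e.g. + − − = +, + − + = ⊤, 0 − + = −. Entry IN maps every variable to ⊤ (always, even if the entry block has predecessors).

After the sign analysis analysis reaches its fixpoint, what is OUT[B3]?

Fixpoint table:
  B0: | IN=(all ⊤) | OUT=(all ⊤)
  B1: | IN=(all ⊤) | OUT={c:-; rest ⊤}
  B2: | IN={c:-; rest ⊤} | OUT={c:-, f:+; rest ⊤}
  B3: | IN={c:-, f:+; rest ⊤} | OUT={c:-, e:+, f:+; rest ⊤}
  B4: | IN={c:-, e:+, f:+; rest ⊤} | OUT={c:-, e:+, f:+; rest ⊤}
  B5: | IN={c:-, e:+, f:+; rest ⊤} | OUT={c:-; rest ⊤}

Merge at B3: IN[B3] = OUT[B2] = {a: ⊤, b: ⊤, c: -, d: ⊤, e: ⊤, f: +}
Applying B3's transfer function to that IN value gives OUT[B3] (row B3 above).

Answer: {a: ⊤, b: ⊤, c: -, d: ⊤, e: +, f: +}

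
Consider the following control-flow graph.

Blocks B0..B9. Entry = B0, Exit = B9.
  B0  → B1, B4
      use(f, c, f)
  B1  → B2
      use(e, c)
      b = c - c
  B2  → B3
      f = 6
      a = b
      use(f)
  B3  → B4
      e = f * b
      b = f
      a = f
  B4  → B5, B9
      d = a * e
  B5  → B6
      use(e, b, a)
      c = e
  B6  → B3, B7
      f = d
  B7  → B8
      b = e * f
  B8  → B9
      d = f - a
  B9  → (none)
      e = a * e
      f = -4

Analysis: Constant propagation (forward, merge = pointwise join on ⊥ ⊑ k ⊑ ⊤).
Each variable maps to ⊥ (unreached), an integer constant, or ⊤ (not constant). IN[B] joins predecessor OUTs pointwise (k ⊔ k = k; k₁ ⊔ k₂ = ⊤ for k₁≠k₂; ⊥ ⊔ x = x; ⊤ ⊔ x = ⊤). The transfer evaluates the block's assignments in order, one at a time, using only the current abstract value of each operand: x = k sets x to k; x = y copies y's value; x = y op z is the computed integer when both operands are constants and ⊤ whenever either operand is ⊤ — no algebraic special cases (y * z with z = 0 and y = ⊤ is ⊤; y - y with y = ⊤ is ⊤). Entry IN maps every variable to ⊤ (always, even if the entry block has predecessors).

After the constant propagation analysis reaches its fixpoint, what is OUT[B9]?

Converged values:
  B0: | IN=(all ⊤) | OUT=(all ⊤)
  B1: | IN=(all ⊤) | OUT=(all ⊤)
  B2: | IN=(all ⊤) | OUT={f:6; rest ⊤}
  B3: | IN=(all ⊤) | OUT=(all ⊤)
  B4: | IN=(all ⊤) | OUT=(all ⊤)
  B5: | IN=(all ⊤) | OUT=(all ⊤)
  B6: | IN=(all ⊤) | OUT=(all ⊤)
  B7: | IN=(all ⊤) | OUT=(all ⊤)
  B8: | IN=(all ⊤) | OUT=(all ⊤)
  B9: | IN=(all ⊤) | OUT={f:-4; rest ⊤}

Merge at B9: IN[B9] = OUT[B4] ⊔ OUT[B8] = {a: ⊤, b: ⊤, c: ⊤, d: ⊤, e: ⊤, f: ⊤}
Applying B9's transfer function to that IN value gives OUT[B9] (row B9 above).

Answer: {a: ⊤, b: ⊤, c: ⊤, d: ⊤, e: ⊤, f: -4}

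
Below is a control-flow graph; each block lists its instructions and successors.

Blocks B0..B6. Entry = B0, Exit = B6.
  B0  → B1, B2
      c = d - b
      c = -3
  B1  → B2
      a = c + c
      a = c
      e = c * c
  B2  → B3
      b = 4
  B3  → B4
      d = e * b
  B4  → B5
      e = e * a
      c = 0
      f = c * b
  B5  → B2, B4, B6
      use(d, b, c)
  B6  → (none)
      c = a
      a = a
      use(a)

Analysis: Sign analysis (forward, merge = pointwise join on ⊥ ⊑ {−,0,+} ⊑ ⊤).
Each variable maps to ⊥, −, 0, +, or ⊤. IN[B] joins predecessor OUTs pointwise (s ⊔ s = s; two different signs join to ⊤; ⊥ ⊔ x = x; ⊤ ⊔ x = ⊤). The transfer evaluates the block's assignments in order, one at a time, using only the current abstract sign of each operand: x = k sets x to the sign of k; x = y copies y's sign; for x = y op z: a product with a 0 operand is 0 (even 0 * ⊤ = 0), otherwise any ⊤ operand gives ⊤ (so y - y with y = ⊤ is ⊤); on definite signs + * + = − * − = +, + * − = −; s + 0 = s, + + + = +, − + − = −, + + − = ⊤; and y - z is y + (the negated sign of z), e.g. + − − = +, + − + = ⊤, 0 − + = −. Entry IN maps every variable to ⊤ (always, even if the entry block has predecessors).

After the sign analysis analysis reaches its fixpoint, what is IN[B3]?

Answer: {a: ⊤, b: +, c: ⊤, d: ⊤, e: ⊤, f: ⊤}

Derivation:
Converged values:
  B0:  IN=(all ⊤)  OUT={c:-; rest ⊤}
  B1:  IN={c:-; rest ⊤}  OUT={a:-, c:-, e:+; rest ⊤}
  B2:  IN=(all ⊤)  OUT={b:+; rest ⊤}
  B3:  IN={b:+; rest ⊤}  OUT={b:+; rest ⊤}
  B4:  IN={b:+; rest ⊤}  OUT={b:+, c:0, f:0; rest ⊤}
  B5:  IN={b:+, c:0, f:0; rest ⊤}  OUT={b:+, c:0, f:0; rest ⊤}
  B6:  IN={b:+, c:0, f:0; rest ⊤}  OUT={b:+, f:0; rest ⊤}

Merge at B3: IN[B3] = OUT[B2] = {a: ⊤, b: +, c: ⊤, d: ⊤, e: ⊤, f: ⊤}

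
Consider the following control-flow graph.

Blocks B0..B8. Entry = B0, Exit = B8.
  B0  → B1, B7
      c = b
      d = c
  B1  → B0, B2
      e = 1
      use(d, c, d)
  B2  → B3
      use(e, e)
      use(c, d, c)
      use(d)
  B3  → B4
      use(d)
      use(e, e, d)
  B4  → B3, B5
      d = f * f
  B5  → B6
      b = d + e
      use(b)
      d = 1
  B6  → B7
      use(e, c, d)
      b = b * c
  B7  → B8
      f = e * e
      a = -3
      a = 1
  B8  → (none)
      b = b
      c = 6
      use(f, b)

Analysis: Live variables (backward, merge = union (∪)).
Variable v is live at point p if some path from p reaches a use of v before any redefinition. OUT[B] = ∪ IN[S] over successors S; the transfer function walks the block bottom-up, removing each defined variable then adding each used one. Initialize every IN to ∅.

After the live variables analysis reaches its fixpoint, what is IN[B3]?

Per-block solution:
  B0:   IN={b, e, f}   OUT={b, c, d, e, f}
  B1:   IN={b, c, d, f}   OUT={b, c, d, e, f}
  B2:   IN={c, d, e, f}   OUT={c, d, e, f}
  B3:   IN={c, d, e, f}   OUT={c, e, f}
  B4:   IN={c, e, f}   OUT={c, d, e, f}
  B5:   IN={c, d, e}   OUT={b, c, d, e}
  B6:   IN={b, c, d, e}   OUT={b, e}
  B7:   IN={b, e}   OUT={b, f}
  B8:   IN={b, f}   OUT={}

Merge at B3: OUT[B3] = IN[B4] = {c, e, f}
Applying B3's transfer function to that OUT value gives IN[B3] (row B3 above).

Answer: {c, d, e, f}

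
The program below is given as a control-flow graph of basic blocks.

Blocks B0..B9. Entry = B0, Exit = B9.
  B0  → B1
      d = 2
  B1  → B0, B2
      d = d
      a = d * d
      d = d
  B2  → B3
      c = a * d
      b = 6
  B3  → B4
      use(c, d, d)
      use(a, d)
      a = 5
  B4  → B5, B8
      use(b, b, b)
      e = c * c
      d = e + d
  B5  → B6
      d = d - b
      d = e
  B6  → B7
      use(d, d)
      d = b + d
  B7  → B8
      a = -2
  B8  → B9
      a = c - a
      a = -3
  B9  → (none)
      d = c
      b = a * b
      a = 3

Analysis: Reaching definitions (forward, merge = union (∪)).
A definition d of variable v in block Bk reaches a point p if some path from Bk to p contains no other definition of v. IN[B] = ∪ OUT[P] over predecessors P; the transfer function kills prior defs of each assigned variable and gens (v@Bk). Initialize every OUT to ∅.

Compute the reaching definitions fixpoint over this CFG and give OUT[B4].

Per-block solution:
  B0:  IN={a@B1, d@B1}  OUT={a@B1, d@B0}
  B1:  IN={a@B1, d@B0}  OUT={a@B1, d@B1}
  B2:  IN={a@B1, d@B1}  OUT={a@B1, b@B2, c@B2, d@B1}
  B3:  IN={a@B1, b@B2, c@B2, d@B1}  OUT={a@B3, b@B2, c@B2, d@B1}
  B4:  IN={a@B3, b@B2, c@B2, d@B1}  OUT={a@B3, b@B2, c@B2, d@B4, e@B4}
  B5:  IN={a@B3, b@B2, c@B2, d@B4, e@B4}  OUT={a@B3, b@B2, c@B2, d@B5, e@B4}
  B6:  IN={a@B3, b@B2, c@B2, d@B5, e@B4}  OUT={a@B3, b@B2, c@B2, d@B6, e@B4}
  B7:  IN={a@B3, b@B2, c@B2, d@B6, e@B4}  OUT={a@B7, b@B2, c@B2, d@B6, e@B4}
  B8:  IN={a@B3, a@B7, b@B2, c@B2, d@B4, d@B6, e@B4}  OUT={a@B8, b@B2, c@B2, d@B4, d@B6, e@B4}
  B9:  IN={a@B8, b@B2, c@B2, d@B4, d@B6, e@B4}  OUT={a@B9, b@B9, c@B2, d@B9, e@B4}

Merge at B4: IN[B4] = OUT[B3] = {a@B3, b@B2, c@B2, d@B1}
Applying B4's transfer function to that IN value gives OUT[B4] (row B4 above).

Answer: {a@B3, b@B2, c@B2, d@B4, e@B4}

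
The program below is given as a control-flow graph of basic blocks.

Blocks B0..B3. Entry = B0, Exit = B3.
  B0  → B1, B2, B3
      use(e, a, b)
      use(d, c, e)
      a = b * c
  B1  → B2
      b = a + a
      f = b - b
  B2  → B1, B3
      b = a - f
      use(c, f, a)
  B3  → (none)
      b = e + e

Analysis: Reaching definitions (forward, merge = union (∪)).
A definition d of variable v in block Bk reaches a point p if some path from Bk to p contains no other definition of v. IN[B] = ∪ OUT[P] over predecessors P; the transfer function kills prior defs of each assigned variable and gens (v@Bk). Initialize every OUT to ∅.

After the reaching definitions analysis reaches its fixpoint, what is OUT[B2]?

Per-block solution:
  B0:   IN={}   OUT={a@B0}
  B1:   IN={a@B0, b@B2, f@B1}   OUT={a@B0, b@B1, f@B1}
  B2:   IN={a@B0, b@B1, f@B1}   OUT={a@B0, b@B2, f@B1}
  B3:   IN={a@B0, b@B2, f@B1}   OUT={a@B0, b@B3, f@B1}

Merge at B2: IN[B2] = OUT[B0] ⊔ OUT[B1] = {a@B0, b@B1, f@B1}
Applying B2's transfer function to that IN value gives OUT[B2] (row B2 above).

Answer: {a@B0, b@B2, f@B1}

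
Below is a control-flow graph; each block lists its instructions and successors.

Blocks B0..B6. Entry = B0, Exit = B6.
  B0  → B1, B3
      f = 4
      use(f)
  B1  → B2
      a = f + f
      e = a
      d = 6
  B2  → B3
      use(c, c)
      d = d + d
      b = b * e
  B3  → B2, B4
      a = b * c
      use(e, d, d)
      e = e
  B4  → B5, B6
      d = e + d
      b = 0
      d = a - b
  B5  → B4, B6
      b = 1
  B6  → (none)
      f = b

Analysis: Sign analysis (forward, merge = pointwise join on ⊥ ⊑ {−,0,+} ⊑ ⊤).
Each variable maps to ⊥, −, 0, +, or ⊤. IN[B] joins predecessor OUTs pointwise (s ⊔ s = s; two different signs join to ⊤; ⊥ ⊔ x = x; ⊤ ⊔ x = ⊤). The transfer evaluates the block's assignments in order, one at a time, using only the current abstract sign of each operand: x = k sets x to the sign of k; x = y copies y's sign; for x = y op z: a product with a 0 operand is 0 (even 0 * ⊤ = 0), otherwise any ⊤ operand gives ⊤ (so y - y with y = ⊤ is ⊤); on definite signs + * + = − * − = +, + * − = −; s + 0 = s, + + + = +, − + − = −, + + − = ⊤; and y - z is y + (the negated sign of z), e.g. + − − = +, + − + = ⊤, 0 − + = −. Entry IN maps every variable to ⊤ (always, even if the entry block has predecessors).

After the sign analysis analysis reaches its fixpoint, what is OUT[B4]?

Answer: {a: ⊤, b: 0, c: ⊤, d: ⊤, e: ⊤, f: +}

Derivation:
Fixpoint table:
  B0:   IN=(all ⊤)   OUT={f:+; rest ⊤}
  B1:   IN={f:+; rest ⊤}   OUT={a:+, d:+, e:+, f:+; rest ⊤}
  B2:   IN={f:+; rest ⊤}   OUT={f:+; rest ⊤}
  B3:   IN={f:+; rest ⊤}   OUT={f:+; rest ⊤}
  B4:   IN={f:+; rest ⊤}   OUT={b:0, f:+; rest ⊤}
  B5:   IN={b:0, f:+; rest ⊤}   OUT={b:+, f:+; rest ⊤}
  B6:   IN={f:+; rest ⊤}   OUT=(all ⊤)

Merge at B4: IN[B4] = OUT[B3] ⊔ OUT[B5] = {a: ⊤, b: ⊤, c: ⊤, d: ⊤, e: ⊤, f: +}
Applying B4's transfer function to that IN value gives OUT[B4] (row B4 above).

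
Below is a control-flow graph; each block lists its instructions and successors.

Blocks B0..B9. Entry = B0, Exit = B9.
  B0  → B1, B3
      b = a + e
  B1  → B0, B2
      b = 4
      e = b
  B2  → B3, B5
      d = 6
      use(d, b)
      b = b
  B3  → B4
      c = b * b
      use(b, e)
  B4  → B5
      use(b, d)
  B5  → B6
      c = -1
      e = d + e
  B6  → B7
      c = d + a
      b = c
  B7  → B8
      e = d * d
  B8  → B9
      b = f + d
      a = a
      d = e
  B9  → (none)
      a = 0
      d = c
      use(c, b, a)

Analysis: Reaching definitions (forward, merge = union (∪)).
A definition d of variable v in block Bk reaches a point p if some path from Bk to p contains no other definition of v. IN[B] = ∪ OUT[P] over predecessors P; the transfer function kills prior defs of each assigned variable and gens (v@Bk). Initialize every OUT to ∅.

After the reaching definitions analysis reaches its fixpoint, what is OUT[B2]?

Answer: {b@B2, d@B2, e@B1}

Working:
Converged values:
  B0: | IN={b@B1, e@B1} | OUT={b@B0, e@B1}
  B1: | IN={b@B0, e@B1} | OUT={b@B1, e@B1}
  B2: | IN={b@B1, e@B1} | OUT={b@B2, d@B2, e@B1}
  B3: | IN={b@B0, b@B2, d@B2, e@B1} | OUT={b@B0, b@B2, c@B3, d@B2, e@B1}
  B4: | IN={b@B0, b@B2, c@B3, d@B2, e@B1} | OUT={b@B0, b@B2, c@B3, d@B2, e@B1}
  B5: | IN={b@B0, b@B2, c@B3, d@B2, e@B1} | OUT={b@B0, b@B2, c@B5, d@B2, e@B5}
  B6: | IN={b@B0, b@B2, c@B5, d@B2, e@B5} | OUT={b@B6, c@B6, d@B2, e@B5}
  B7: | IN={b@B6, c@B6, d@B2, e@B5} | OUT={b@B6, c@B6, d@B2, e@B7}
  B8: | IN={b@B6, c@B6, d@B2, e@B7} | OUT={a@B8, b@B8, c@B6, d@B8, e@B7}
  B9: | IN={a@B8, b@B8, c@B6, d@B8, e@B7} | OUT={a@B9, b@B8, c@B6, d@B9, e@B7}

Merge at B2: IN[B2] = OUT[B1] = {b@B1, e@B1}
Applying B2's transfer function to that IN value gives OUT[B2] (row B2 above).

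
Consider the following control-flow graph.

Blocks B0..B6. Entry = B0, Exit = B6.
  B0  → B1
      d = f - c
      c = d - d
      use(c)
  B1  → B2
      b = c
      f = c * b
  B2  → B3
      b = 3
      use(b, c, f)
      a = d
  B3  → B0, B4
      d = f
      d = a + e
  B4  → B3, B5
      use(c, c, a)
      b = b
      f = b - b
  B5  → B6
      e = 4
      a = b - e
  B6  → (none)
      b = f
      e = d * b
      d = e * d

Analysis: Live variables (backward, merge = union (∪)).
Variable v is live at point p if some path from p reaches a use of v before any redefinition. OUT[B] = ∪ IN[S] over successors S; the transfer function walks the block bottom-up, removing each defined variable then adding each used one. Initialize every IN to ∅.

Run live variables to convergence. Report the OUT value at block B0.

Answer: {c, d, e}

Trace:
Per-block solution:
  B0: | IN={c, e, f} | OUT={c, d, e}
  B1: | IN={c, d, e} | OUT={c, d, e, f}
  B2: | IN={c, d, e, f} | OUT={a, b, c, e, f}
  B3: | IN={a, b, c, e, f} | OUT={a, b, c, d, e, f}
  B4: | IN={a, b, c, d, e} | OUT={a, b, c, d, e, f}
  B5: | IN={b, d, f} | OUT={d, f}
  B6: | IN={d, f} | OUT={}

Merge at B0: OUT[B0] = IN[B1] = {c, d, e}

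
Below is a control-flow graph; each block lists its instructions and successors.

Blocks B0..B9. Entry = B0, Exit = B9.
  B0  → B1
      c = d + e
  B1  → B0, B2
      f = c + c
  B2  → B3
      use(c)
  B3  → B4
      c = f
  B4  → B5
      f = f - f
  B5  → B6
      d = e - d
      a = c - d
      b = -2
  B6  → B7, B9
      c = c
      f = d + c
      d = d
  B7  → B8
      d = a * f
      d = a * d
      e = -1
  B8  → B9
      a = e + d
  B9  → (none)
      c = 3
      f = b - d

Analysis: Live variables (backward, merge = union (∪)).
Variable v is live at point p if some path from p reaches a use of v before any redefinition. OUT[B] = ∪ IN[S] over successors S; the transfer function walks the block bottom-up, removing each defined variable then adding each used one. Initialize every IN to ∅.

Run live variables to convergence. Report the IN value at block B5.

Per-block solution:
  B0:  IN={d, e}  OUT={c, d, e}
  B1:  IN={c, d, e}  OUT={c, d, e, f}
  B2:  IN={c, d, e, f}  OUT={d, e, f}
  B3:  IN={d, e, f}  OUT={c, d, e, f}
  B4:  IN={c, d, e, f}  OUT={c, d, e}
  B5:  IN={c, d, e}  OUT={a, b, c, d}
  B6:  IN={a, b, c, d}  OUT={a, b, d, f}
  B7:  IN={a, b, f}  OUT={b, d, e}
  B8:  IN={b, d, e}  OUT={b, d}
  B9:  IN={b, d}  OUT={}

Merge at B5: OUT[B5] = IN[B6] = {a, b, c, d}
Applying B5's transfer function to that OUT value gives IN[B5] (row B5 above).

Answer: {c, d, e}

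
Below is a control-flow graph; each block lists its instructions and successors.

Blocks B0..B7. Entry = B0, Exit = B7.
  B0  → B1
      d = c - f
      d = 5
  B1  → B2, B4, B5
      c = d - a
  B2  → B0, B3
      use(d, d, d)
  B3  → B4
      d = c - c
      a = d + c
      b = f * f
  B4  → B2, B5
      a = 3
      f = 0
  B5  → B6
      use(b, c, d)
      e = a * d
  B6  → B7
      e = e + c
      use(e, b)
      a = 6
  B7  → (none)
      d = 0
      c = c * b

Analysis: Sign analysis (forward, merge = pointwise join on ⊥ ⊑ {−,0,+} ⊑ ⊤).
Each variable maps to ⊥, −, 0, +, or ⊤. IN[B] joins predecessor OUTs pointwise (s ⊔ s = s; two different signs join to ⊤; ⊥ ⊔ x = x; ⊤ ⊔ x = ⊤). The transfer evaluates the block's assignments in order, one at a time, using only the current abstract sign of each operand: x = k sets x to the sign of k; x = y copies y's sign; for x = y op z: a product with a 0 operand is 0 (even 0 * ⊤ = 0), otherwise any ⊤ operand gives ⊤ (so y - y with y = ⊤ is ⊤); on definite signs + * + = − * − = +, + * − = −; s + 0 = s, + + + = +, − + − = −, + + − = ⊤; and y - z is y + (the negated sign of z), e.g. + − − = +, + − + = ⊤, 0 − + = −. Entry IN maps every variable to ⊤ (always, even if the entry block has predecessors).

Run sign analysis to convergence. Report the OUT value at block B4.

Fixpoint table:
  B0:  IN=(all ⊤)  OUT={d:+; rest ⊤}
  B1:  IN={d:+; rest ⊤}  OUT={d:+; rest ⊤}
  B2:  IN=(all ⊤)  OUT=(all ⊤)
  B3:  IN=(all ⊤)  OUT=(all ⊤)
  B4:  IN=(all ⊤)  OUT={a:+, f:0; rest ⊤}
  B5:  IN=(all ⊤)  OUT=(all ⊤)
  B6:  IN=(all ⊤)  OUT={a:+; rest ⊤}
  B7:  IN={a:+; rest ⊤}  OUT={a:+, d:0; rest ⊤}

Merge at B4: IN[B4] = OUT[B1] ⊔ OUT[B3] = {a: ⊤, b: ⊤, c: ⊤, d: ⊤, e: ⊤, f: ⊤}
Applying B4's transfer function to that IN value gives OUT[B4] (row B4 above).

Answer: {a: +, b: ⊤, c: ⊤, d: ⊤, e: ⊤, f: 0}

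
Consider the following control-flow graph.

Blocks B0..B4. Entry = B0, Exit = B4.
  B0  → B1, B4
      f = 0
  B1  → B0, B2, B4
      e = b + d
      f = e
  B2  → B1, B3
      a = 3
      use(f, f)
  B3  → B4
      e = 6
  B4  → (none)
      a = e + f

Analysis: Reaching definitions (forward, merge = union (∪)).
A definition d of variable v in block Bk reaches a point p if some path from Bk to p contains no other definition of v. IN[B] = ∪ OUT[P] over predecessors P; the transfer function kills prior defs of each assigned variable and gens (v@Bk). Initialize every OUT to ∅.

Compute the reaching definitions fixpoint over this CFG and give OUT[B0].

Answer: {a@B2, e@B1, f@B0}

Working:
Per-block solution:
  B0:   IN={a@B2, e@B1, f@B1}   OUT={a@B2, e@B1, f@B0}
  B1:   IN={a@B2, e@B1, f@B0, f@B1}   OUT={a@B2, e@B1, f@B1}
  B2:   IN={a@B2, e@B1, f@B1}   OUT={a@B2, e@B1, f@B1}
  B3:   IN={a@B2, e@B1, f@B1}   OUT={a@B2, e@B3, f@B1}
  B4:   IN={a@B2, e@B1, e@B3, f@B0, f@B1}   OUT={a@B4, e@B1, e@B3, f@B0, f@B1}

Merge at B0 (entry node, so the boundary value {} is joined with the incoming edge(s)): IN[B0] = {} ⊔ OUT[B1] = {a@B2, e@B1, f@B1}
Applying B0's transfer function to that IN value gives OUT[B0] (row B0 above).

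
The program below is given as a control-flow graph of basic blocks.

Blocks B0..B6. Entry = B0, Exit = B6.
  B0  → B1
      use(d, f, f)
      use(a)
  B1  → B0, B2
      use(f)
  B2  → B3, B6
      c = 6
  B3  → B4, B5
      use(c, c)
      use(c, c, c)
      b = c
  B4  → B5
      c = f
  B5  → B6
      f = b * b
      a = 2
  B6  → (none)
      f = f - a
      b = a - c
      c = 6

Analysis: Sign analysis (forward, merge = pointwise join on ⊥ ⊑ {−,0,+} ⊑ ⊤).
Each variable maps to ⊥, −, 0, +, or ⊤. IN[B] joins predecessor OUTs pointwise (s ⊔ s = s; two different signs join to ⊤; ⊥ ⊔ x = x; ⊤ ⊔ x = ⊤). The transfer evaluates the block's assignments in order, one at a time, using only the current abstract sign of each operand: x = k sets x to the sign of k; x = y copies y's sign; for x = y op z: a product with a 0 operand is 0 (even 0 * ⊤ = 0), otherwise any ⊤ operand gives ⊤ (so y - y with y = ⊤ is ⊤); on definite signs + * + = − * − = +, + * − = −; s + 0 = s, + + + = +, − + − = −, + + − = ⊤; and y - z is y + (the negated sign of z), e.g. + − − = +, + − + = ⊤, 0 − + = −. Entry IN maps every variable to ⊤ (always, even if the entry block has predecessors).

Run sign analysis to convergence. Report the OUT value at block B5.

Answer: {a: +, b: +, c: ⊤, d: ⊤, e: ⊤, f: +}

Trace:
Converged values:
  B0: | IN=(all ⊤) | OUT=(all ⊤)
  B1: | IN=(all ⊤) | OUT=(all ⊤)
  B2: | IN=(all ⊤) | OUT={c:+; rest ⊤}
  B3: | IN={c:+; rest ⊤} | OUT={b:+, c:+; rest ⊤}
  B4: | IN={b:+, c:+; rest ⊤} | OUT={b:+; rest ⊤}
  B5: | IN={b:+; rest ⊤} | OUT={a:+, b:+, f:+; rest ⊤}
  B6: | IN=(all ⊤) | OUT={c:+; rest ⊤}

Merge at B5: IN[B5] = OUT[B3] ⊔ OUT[B4] = {a: ⊤, b: +, c: ⊤, d: ⊤, e: ⊤, f: ⊤}
Applying B5's transfer function to that IN value gives OUT[B5] (row B5 above).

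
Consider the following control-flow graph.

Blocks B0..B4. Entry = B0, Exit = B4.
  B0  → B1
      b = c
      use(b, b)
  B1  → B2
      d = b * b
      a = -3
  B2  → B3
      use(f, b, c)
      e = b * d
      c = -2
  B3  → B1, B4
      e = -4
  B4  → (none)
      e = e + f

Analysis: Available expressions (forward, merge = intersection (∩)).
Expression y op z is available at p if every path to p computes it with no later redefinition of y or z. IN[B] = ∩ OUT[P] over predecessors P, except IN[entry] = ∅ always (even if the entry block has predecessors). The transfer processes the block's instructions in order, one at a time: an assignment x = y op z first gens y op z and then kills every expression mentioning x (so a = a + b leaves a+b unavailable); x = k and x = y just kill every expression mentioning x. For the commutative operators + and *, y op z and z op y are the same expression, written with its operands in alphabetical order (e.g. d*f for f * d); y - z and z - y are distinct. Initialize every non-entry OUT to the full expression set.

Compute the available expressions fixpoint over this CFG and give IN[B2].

Answer: {b*b}

Trace:
Fixpoint table:
  B0:  IN={}  OUT={}
  B1:  IN={}  OUT={b*b}
  B2:  IN={b*b}  OUT={b*b, b*d}
  B3:  IN={b*b, b*d}  OUT={b*b, b*d}
  B4:  IN={b*b, b*d}  OUT={b*b, b*d}

Merge at B2: IN[B2] = OUT[B1] = {b*b}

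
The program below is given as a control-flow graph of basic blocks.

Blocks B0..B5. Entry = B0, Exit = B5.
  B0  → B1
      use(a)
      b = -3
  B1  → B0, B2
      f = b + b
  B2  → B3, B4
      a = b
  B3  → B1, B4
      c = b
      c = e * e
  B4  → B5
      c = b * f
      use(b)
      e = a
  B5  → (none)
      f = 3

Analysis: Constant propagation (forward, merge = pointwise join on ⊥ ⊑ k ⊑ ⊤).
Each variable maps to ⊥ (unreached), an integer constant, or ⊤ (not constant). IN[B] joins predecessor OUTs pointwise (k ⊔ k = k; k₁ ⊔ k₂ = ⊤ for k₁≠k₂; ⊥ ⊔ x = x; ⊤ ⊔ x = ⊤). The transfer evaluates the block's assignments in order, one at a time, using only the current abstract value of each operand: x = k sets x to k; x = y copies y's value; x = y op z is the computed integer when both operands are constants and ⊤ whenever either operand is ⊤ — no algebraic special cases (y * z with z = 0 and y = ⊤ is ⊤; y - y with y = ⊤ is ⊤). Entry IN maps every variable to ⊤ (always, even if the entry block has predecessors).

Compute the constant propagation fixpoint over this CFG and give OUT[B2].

Per-block solution:
  B0:  IN=(all ⊤)  OUT={b:-3; rest ⊤}
  B1:  IN={b:-3; rest ⊤}  OUT={b:-3, f:-6; rest ⊤}
  B2:  IN={b:-3, f:-6; rest ⊤}  OUT={a:-3, b:-3, f:-6; rest ⊤}
  B3:  IN={a:-3, b:-3, f:-6; rest ⊤}  OUT={a:-3, b:-3, f:-6; rest ⊤}
  B4:  IN={a:-3, b:-3, f:-6; rest ⊤}  OUT={a:-3, b:-3, c:18, e:-3, f:-6; rest ⊤}
  B5:  IN={a:-3, b:-3, c:18, e:-3, f:-6; rest ⊤}  OUT={a:-3, b:-3, c:18, e:-3, f:3; rest ⊤}

Merge at B2: IN[B2] = OUT[B1] = {a: ⊤, b: -3, c: ⊤, d: ⊤, e: ⊤, f: -6}
Applying B2's transfer function to that IN value gives OUT[B2] (row B2 above).

Answer: {a: -3, b: -3, c: ⊤, d: ⊤, e: ⊤, f: -6}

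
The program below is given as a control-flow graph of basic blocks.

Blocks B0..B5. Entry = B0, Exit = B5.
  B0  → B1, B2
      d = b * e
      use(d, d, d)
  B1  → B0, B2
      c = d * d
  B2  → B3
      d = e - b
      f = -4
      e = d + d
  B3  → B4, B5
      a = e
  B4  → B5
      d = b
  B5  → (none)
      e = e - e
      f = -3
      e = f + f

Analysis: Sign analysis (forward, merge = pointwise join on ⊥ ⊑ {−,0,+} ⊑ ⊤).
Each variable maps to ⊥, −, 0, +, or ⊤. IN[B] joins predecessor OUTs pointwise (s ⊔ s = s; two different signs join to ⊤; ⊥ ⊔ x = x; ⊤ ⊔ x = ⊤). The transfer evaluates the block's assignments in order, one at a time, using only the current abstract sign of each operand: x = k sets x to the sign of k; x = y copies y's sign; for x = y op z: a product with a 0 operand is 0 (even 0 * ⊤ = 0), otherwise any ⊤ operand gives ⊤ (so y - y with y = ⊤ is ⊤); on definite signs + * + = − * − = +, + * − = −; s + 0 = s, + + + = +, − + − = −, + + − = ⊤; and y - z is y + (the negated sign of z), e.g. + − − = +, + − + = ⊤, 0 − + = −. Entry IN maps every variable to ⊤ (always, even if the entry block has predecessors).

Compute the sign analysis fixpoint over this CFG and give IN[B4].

Answer: {a: ⊤, b: ⊤, c: ⊤, d: ⊤, e: ⊤, f: -}

Derivation:
Fixpoint table:
  B0: | IN=(all ⊤) | OUT=(all ⊤)
  B1: | IN=(all ⊤) | OUT=(all ⊤)
  B2: | IN=(all ⊤) | OUT={f:-; rest ⊤}
  B3: | IN={f:-; rest ⊤} | OUT={f:-; rest ⊤}
  B4: | IN={f:-; rest ⊤} | OUT={f:-; rest ⊤}
  B5: | IN={f:-; rest ⊤} | OUT={e:-, f:-; rest ⊤}

Merge at B4: IN[B4] = OUT[B3] = {a: ⊤, b: ⊤, c: ⊤, d: ⊤, e: ⊤, f: -}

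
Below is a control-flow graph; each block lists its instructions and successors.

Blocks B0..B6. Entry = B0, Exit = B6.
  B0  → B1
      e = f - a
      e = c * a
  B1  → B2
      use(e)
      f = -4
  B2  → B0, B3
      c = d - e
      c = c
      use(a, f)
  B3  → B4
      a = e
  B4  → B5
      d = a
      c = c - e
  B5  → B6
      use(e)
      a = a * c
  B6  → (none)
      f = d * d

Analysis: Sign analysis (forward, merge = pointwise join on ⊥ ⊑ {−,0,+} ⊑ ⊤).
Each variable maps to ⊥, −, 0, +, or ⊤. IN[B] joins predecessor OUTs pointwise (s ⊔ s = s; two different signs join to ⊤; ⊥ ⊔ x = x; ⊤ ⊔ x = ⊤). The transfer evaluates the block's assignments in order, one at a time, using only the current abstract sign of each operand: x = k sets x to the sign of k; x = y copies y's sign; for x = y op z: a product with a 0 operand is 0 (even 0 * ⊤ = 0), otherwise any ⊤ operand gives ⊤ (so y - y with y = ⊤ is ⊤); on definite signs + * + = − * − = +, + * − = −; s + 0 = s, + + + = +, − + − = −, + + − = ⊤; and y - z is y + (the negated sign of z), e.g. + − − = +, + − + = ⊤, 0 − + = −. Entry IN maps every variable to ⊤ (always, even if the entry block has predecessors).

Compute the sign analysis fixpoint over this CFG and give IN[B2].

Converged values:
  B0:   IN=(all ⊤)   OUT=(all ⊤)
  B1:   IN=(all ⊤)   OUT={f:-; rest ⊤}
  B2:   IN={f:-; rest ⊤}   OUT={f:-; rest ⊤}
  B3:   IN={f:-; rest ⊤}   OUT={f:-; rest ⊤}
  B4:   IN={f:-; rest ⊤}   OUT={f:-; rest ⊤}
  B5:   IN={f:-; rest ⊤}   OUT={f:-; rest ⊤}
  B6:   IN={f:-; rest ⊤}   OUT=(all ⊤)

Merge at B2: IN[B2] = OUT[B1] = {a: ⊤, b: ⊤, c: ⊤, d: ⊤, e: ⊤, f: -}

Answer: {a: ⊤, b: ⊤, c: ⊤, d: ⊤, e: ⊤, f: -}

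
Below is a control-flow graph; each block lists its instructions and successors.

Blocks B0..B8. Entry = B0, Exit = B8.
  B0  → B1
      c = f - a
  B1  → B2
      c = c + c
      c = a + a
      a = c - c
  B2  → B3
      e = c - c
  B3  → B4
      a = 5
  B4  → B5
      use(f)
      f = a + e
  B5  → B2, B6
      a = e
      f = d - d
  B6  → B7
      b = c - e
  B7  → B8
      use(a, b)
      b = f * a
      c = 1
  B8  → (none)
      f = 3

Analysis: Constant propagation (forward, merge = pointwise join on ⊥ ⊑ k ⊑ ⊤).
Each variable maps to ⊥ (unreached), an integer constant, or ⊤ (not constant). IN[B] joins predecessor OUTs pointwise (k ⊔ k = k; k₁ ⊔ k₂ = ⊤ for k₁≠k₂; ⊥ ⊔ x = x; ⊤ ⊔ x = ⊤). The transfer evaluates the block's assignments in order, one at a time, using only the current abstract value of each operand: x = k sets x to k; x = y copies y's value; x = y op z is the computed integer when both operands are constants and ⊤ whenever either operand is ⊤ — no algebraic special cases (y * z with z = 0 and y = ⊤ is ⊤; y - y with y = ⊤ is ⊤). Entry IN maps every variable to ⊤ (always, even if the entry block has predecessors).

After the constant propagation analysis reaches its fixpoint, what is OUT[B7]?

Converged values:
  B0: | IN=(all ⊤) | OUT=(all ⊤)
  B1: | IN=(all ⊤) | OUT=(all ⊤)
  B2: | IN=(all ⊤) | OUT=(all ⊤)
  B3: | IN=(all ⊤) | OUT={a:5; rest ⊤}
  B4: | IN={a:5; rest ⊤} | OUT={a:5; rest ⊤}
  B5: | IN={a:5; rest ⊤} | OUT=(all ⊤)
  B6: | IN=(all ⊤) | OUT=(all ⊤)
  B7: | IN=(all ⊤) | OUT={c:1; rest ⊤}
  B8: | IN={c:1; rest ⊤} | OUT={c:1, f:3; rest ⊤}

Merge at B7: IN[B7] = OUT[B6] = {a: ⊤, b: ⊤, c: ⊤, d: ⊤, e: ⊤, f: ⊤}
Applying B7's transfer function to that IN value gives OUT[B7] (row B7 above).

Answer: {a: ⊤, b: ⊤, c: 1, d: ⊤, e: ⊤, f: ⊤}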